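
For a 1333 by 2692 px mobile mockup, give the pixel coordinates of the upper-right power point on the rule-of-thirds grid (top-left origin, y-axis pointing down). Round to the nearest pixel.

(889, 897)

The upper-right point sits two-thirds of the way across and one-third of the way down.
x = 2 × 1333/3 ≈ 889; y = 1 × 2692/3 ≈ 897.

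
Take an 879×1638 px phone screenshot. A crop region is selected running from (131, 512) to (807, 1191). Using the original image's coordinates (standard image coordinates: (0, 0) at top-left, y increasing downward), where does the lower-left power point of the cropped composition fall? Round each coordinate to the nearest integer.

Crop width = 807 − 131 = 676 px; one third is 225.33 px.
Crop height = 1191 − 512 = 679 px; one third is 226.33 px.
The lower-left point is one-third across and two-thirds down within the crop:
x = 131 + 1 × 225.33 ≈ 356; y = 512 + 2 × 226.33 ≈ 965.

(356, 965)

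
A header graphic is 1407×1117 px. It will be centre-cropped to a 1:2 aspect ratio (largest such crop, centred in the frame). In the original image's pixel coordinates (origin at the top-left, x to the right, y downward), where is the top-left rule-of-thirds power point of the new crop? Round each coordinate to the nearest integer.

1407/1117 > 1/2, so the 1:2 crop keeps the full height 1117 and trims width to 1117 × 1/2 = 558.50 px.
Left offset = (1407 − 558.50)/2 = 424.25 px; top offset = 0.
Top-left is one-third across and one-third down within the crop:
x = 424.25 + 1 × 558.50/3 ≈ 610; y = 0.00 + 1 × 1117.00/3 ≈ 372.

(610, 372)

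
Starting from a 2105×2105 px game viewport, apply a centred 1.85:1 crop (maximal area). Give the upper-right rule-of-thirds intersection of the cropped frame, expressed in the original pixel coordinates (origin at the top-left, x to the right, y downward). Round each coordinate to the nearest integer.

(1403, 863)

2105/2105 < 1.85/1, so the 1.85:1 crop keeps the full width 2105 and trims height to 2105 × 1/1.85 = 1137.84 px.
Top offset = (2105 − 1137.84)/2 = 483.58 px; left offset = 0.
Upper-right is two-thirds across and one-third down within the crop:
x = 0.00 + 2 × 2105.00/3 ≈ 1403; y = 483.58 + 1 × 1137.84/3 ≈ 863.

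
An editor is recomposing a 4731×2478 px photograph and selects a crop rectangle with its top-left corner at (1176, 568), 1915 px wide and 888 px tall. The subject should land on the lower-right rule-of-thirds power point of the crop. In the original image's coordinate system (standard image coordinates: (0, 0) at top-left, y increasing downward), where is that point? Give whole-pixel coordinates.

One third of the crop width 1915 is 638.33 px.
One third of the crop height 888 is 296.00 px.
The lower-right point is two-thirds across and two-thirds down within the crop:
x = 1176 + 2 × 638.33 ≈ 2453; y = 568 + 2 × 296.00 ≈ 1160.

x = 2453 px, y = 1160 px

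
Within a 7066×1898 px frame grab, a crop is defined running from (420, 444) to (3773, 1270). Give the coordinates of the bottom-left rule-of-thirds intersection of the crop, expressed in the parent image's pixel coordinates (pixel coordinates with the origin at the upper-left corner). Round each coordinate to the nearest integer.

Crop width = 3773 − 420 = 3353 px; one third is 1117.67 px.
Crop height = 1270 − 444 = 826 px; one third is 275.33 px.
The bottom-left point is one-third across and two-thirds down within the crop:
x = 420 + 1 × 1117.67 ≈ 1538; y = 444 + 2 × 275.33 ≈ 995.

x = 1538 px, y = 995 px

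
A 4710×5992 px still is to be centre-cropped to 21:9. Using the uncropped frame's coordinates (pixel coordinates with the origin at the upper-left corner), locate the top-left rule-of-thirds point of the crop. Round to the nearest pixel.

(1570, 2660)

4710/5992 < 21/9, so the 21:9 crop keeps the full width 4710 and trims height to 4710 × 9/21 = 2018.57 px.
Top offset = (5992 − 2018.57)/2 = 1986.71 px; left offset = 0.
Top-left is one-third across and one-third down within the crop:
x = 0.00 + 1 × 4710.00/3 ≈ 1570; y = 1986.71 + 1 × 2018.57/3 ≈ 2660.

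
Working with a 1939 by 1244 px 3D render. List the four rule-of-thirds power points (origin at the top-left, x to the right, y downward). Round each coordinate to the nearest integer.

One third of 1939 is 646.33; one third of 1244 is 414.67.
Vertical third lines at x = 646 and x = 1293; horizontal third lines at y = 415 and y = 829.

(646, 415), (1293, 415), (646, 829), (1293, 829)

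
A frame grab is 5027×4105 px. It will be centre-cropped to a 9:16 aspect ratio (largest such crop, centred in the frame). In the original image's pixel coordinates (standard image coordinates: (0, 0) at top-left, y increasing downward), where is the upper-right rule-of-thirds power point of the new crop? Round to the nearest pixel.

5027/4105 > 9/16, so the 9:16 crop keeps the full height 4105 and trims width to 4105 × 9/16 = 2309.06 px.
Left offset = (5027 − 2309.06)/2 = 1358.97 px; top offset = 0.
Upper-right is two-thirds across and one-third down within the crop:
x = 1358.97 + 2 × 2309.06/3 ≈ 2898; y = 0.00 + 1 × 4105.00/3 ≈ 1368.

x = 2898 px, y = 1368 px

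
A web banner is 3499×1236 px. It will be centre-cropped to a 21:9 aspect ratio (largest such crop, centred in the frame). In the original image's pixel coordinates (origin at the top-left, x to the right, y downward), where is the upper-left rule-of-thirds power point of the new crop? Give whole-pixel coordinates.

3499/1236 > 21/9, so the 21:9 crop keeps the full height 1236 and trims width to 1236 × 21/9 = 2884.00 px.
Left offset = (3499 − 2884.00)/2 = 307.50 px; top offset = 0.
Upper-left is one-third across and one-third down within the crop:
x = 307.50 + 1 × 2884.00/3 ≈ 1269; y = 0.00 + 1 × 1236.00/3 ≈ 412.

x = 1269 px, y = 412 px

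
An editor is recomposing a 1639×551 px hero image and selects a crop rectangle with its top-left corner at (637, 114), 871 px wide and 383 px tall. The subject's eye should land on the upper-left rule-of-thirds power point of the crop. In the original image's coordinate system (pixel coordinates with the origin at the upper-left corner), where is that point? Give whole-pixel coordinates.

(927, 242)

One third of the crop width 871 is 290.33 px.
One third of the crop height 383 is 127.67 px.
The upper-left point is one-third across and one-third down within the crop:
x = 637 + 1 × 290.33 ≈ 927; y = 114 + 1 × 127.67 ≈ 242.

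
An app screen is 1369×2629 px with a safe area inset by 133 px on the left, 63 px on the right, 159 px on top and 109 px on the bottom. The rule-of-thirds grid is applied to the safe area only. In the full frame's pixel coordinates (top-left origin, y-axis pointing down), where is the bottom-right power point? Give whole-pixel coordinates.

x = 915 px, y = 1733 px

Content width = 1369 − 133 − 63 = 1173 px; content height = 2629 − 159 − 109 = 2361 px.
Bottom-right is two-thirds across and two-thirds down within the safe area.
x = 133 + 2 × 1173/3 = 133 + 782.00 ≈ 915
y = 159 + 2 × 2361/3 = 159 + 1574.00 ≈ 1733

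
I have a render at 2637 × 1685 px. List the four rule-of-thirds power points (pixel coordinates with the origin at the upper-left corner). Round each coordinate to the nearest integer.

(879, 562), (1758, 562), (879, 1123), (1758, 1123)

One third of 2637 is 879; one third of 1685 is 561.67.
Vertical third lines at x = 879 and x = 1758; horizontal third lines at y = 562 and y = 1123.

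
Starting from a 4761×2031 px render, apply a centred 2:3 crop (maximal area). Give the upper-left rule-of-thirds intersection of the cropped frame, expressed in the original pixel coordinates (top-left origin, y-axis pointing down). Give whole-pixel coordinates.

4761/2031 > 2/3, so the 2:3 crop keeps the full height 2031 and trims width to 2031 × 2/3 = 1354.00 px.
Left offset = (4761 − 1354.00)/2 = 1703.50 px; top offset = 0.
Upper-left is one-third across and one-third down within the crop:
x = 1703.50 + 1 × 1354.00/3 ≈ 2155; y = 0.00 + 1 × 2031.00/3 ≈ 677.

(2155, 677)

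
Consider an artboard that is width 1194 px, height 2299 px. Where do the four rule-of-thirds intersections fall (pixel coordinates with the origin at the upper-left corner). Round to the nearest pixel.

One third of 1194 is 398; one third of 2299 is 766.33.
Vertical third lines at x = 398 and x = 796; horizontal third lines at y = 766 and y = 1533.

(398, 766), (796, 766), (398, 1533), (796, 1533)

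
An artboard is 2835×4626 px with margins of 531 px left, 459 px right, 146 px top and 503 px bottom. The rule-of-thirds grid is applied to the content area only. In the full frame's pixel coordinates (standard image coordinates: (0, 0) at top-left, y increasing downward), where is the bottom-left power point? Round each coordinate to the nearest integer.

x = 1146 px, y = 2797 px

Content width = 2835 − 531 − 459 = 1845 px; content height = 4626 − 146 − 503 = 3977 px.
Bottom-left is one-third across and two-thirds down within the content area.
x = 531 + 1 × 1845/3 = 531 + 615.00 ≈ 1146
y = 146 + 2 × 3977/3 = 146 + 2651.33 ≈ 2797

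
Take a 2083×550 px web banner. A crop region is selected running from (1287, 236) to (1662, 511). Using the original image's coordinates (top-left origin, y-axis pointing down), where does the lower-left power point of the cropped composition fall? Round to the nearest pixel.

(1412, 419)

Crop width = 1662 − 1287 = 375 px; one third is 125.00 px.
Crop height = 511 − 236 = 275 px; one third is 91.67 px.
The lower-left point is one-third across and two-thirds down within the crop:
x = 1287 + 1 × 125.00 ≈ 1412; y = 236 + 2 × 91.67 ≈ 419.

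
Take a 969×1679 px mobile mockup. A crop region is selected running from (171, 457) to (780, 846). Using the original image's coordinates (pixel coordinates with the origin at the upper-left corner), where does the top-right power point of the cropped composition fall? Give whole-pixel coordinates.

x = 577 px, y = 587 px

Crop width = 780 − 171 = 609 px; one third is 203.00 px.
Crop height = 846 − 457 = 389 px; one third is 129.67 px.
The top-right point is two-thirds across and one-third down within the crop:
x = 171 + 2 × 203.00 ≈ 577; y = 457 + 1 × 129.67 ≈ 587.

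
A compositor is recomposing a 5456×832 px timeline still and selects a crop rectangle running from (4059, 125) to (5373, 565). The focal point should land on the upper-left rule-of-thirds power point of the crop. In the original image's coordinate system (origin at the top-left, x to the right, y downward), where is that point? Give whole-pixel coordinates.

Crop width = 5373 − 4059 = 1314 px; one third is 438.00 px.
Crop height = 565 − 125 = 440 px; one third is 146.67 px.
The upper-left point is one-third across and one-third down within the crop:
x = 4059 + 1 × 438.00 ≈ 4497; y = 125 + 1 × 146.67 ≈ 272.

(4497, 272)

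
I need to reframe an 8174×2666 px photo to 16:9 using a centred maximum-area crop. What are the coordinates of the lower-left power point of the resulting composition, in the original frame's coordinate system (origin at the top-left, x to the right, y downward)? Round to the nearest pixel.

(3297, 1777)

8174/2666 > 16/9, so the 16:9 crop keeps the full height 2666 and trims width to 2666 × 16/9 = 4739.56 px.
Left offset = (8174 − 4739.56)/2 = 1717.22 px; top offset = 0.
Lower-left is one-third across and two-thirds down within the crop:
x = 1717.22 + 1 × 4739.56/3 ≈ 3297; y = 0.00 + 2 × 2666.00/3 ≈ 1777.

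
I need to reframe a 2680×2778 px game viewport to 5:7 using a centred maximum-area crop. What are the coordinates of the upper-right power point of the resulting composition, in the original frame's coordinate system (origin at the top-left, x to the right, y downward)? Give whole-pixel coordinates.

2680/2778 > 5/7, so the 5:7 crop keeps the full height 2778 and trims width to 2778 × 5/7 = 1984.29 px.
Left offset = (2680 − 1984.29)/2 = 347.86 px; top offset = 0.
Upper-right is two-thirds across and one-third down within the crop:
x = 347.86 + 2 × 1984.29/3 ≈ 1671; y = 0.00 + 1 × 2778.00/3 ≈ 926.

x = 1671 px, y = 926 px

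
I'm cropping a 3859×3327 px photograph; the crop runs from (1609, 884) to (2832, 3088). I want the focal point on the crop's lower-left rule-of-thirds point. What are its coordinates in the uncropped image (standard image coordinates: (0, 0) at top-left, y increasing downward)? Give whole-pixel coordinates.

Crop width = 2832 − 1609 = 1223 px; one third is 407.67 px.
Crop height = 3088 − 884 = 2204 px; one third is 734.67 px.
The lower-left point is one-third across and two-thirds down within the crop:
x = 1609 + 1 × 407.67 ≈ 2017; y = 884 + 2 × 734.67 ≈ 2353.

(2017, 2353)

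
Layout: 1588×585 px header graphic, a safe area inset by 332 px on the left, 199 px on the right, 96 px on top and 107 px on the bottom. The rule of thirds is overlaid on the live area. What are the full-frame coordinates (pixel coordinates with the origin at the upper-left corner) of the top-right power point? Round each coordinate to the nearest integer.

Content width = 1588 − 332 − 199 = 1057 px; content height = 585 − 96 − 107 = 382 px.
Top-right is two-thirds across and one-third down within the live area.
x = 332 + 2 × 1057/3 = 332 + 704.67 ≈ 1037
y = 96 + 1 × 382/3 = 96 + 127.33 ≈ 223

x = 1037 px, y = 223 px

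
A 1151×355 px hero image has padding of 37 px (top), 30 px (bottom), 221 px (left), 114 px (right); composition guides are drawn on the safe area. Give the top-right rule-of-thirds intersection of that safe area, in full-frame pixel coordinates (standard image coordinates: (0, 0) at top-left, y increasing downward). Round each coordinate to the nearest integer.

x = 765 px, y = 133 px

Content width = 1151 − 221 − 114 = 816 px; content height = 355 − 37 − 30 = 288 px.
Top-right is two-thirds across and one-third down within the safe area.
x = 221 + 2 × 816/3 = 221 + 544.00 ≈ 765
y = 37 + 1 × 288/3 = 37 + 96.00 ≈ 133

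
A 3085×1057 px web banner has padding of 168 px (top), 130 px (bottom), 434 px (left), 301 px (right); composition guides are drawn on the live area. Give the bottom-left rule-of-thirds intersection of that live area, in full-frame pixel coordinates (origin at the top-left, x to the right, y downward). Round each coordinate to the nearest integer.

Content width = 3085 − 434 − 301 = 2350 px; content height = 1057 − 168 − 130 = 759 px.
Bottom-left is one-third across and two-thirds down within the live area.
x = 434 + 1 × 2350/3 = 434 + 783.33 ≈ 1217
y = 168 + 2 × 759/3 = 168 + 506.00 ≈ 674

x = 1217 px, y = 674 px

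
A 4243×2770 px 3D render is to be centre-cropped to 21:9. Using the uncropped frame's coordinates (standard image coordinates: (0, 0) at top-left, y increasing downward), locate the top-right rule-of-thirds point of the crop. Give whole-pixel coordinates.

4243/2770 < 21/9, so the 21:9 crop keeps the full width 4243 and trims height to 4243 × 9/21 = 1818.43 px.
Top offset = (2770 − 1818.43)/2 = 475.79 px; left offset = 0.
Top-right is two-thirds across and one-third down within the crop:
x = 0.00 + 2 × 4243.00/3 ≈ 2829; y = 475.79 + 1 × 1818.43/3 ≈ 1082.

x = 2829 px, y = 1082 px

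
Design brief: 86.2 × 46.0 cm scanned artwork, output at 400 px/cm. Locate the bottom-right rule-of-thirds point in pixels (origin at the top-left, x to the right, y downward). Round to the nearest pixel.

x = 22987 px, y = 12267 px

In pixels the canvas is 86.2 × 400 = 34480 wide and 46.0 × 400 = 18400 tall.
The bottom-right point is two-thirds across and two-thirds down:
x = 2 × 34480/3 ≈ 22987; y = 2 × 18400/3 ≈ 12267.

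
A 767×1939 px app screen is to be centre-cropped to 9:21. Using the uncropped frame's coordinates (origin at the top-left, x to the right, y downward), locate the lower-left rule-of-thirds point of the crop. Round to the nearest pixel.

767/1939 < 9/21, so the 9:21 crop keeps the full width 767 and trims height to 767 × 21/9 = 1789.67 px.
Top offset = (1939 − 1789.67)/2 = 74.67 px; left offset = 0.
Lower-left is one-third across and two-thirds down within the crop:
x = 0.00 + 1 × 767.00/3 ≈ 256; y = 74.67 + 2 × 1789.67/3 ≈ 1268.

(256, 1268)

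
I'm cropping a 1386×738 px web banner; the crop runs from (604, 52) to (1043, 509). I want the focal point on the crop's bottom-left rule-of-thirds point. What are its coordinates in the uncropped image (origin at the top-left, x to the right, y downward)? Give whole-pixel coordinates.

x = 750 px, y = 357 px

Crop width = 1043 − 604 = 439 px; one third is 146.33 px.
Crop height = 509 − 52 = 457 px; one third is 152.33 px.
The bottom-left point is one-third across and two-thirds down within the crop:
x = 604 + 1 × 146.33 ≈ 750; y = 52 + 2 × 152.33 ≈ 357.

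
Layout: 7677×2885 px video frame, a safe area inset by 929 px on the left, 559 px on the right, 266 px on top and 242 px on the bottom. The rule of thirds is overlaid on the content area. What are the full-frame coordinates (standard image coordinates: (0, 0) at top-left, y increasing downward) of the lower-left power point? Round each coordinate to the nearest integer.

Content width = 7677 − 929 − 559 = 6189 px; content height = 2885 − 266 − 242 = 2377 px.
Lower-left is one-third across and two-thirds down within the content area.
x = 929 + 1 × 6189/3 = 929 + 2063.00 ≈ 2992
y = 266 + 2 × 2377/3 = 266 + 1584.67 ≈ 1851

x = 2992 px, y = 1851 px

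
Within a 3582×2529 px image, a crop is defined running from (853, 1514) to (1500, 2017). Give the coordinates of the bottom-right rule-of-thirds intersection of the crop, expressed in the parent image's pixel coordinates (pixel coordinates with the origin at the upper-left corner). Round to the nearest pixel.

Crop width = 1500 − 853 = 647 px; one third is 215.67 px.
Crop height = 2017 − 1514 = 503 px; one third is 167.67 px.
The bottom-right point is two-thirds across and two-thirds down within the crop:
x = 853 + 2 × 215.67 ≈ 1284; y = 1514 + 2 × 167.67 ≈ 1849.

(1284, 1849)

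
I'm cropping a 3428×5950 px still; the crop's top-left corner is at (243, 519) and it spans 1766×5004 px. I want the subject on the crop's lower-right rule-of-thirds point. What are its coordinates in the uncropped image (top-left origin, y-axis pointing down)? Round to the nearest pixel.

One third of the crop width 1766 is 588.67 px.
One third of the crop height 5004 is 1668.00 px.
The lower-right point is two-thirds across and two-thirds down within the crop:
x = 243 + 2 × 588.67 ≈ 1420; y = 519 + 2 × 1668.00 ≈ 3855.

(1420, 3855)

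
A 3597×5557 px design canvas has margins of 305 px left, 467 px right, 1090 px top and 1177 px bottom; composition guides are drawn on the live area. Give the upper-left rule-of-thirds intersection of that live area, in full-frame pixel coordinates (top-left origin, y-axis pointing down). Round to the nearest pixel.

Content width = 3597 − 305 − 467 = 2825 px; content height = 5557 − 1090 − 1177 = 3290 px.
Upper-left is one-third across and one-third down within the live area.
x = 305 + 1 × 2825/3 = 305 + 941.67 ≈ 1247
y = 1090 + 1 × 3290/3 = 1090 + 1096.67 ≈ 2187

x = 1247 px, y = 2187 px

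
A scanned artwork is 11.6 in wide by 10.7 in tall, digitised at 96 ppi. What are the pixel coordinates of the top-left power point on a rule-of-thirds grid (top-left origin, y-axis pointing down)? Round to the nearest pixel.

(371, 342)

In pixels the canvas is 11.6 × 96 = 1113.6 wide and 10.7 × 96 = 1027.2 tall.
The top-left point is one-third across and one-third down:
x = 1 × 1113.6/3 ≈ 371; y = 1 × 1027.2/3 ≈ 342.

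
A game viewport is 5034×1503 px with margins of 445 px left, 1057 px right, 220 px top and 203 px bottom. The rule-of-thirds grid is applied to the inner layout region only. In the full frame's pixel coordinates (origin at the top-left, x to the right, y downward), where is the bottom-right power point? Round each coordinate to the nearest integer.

Content width = 5034 − 445 − 1057 = 3532 px; content height = 1503 − 220 − 203 = 1080 px.
Bottom-right is two-thirds across and two-thirds down within the inner layout region.
x = 445 + 2 × 3532/3 = 445 + 2354.67 ≈ 2800
y = 220 + 2 × 1080/3 = 220 + 720.00 ≈ 940

(2800, 940)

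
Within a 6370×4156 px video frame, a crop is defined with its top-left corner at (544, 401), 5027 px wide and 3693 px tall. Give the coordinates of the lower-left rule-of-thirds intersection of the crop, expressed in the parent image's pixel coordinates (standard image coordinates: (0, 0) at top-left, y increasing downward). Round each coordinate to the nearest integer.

One third of the crop width 5027 is 1675.67 px.
One third of the crop height 3693 is 1231.00 px.
The lower-left point is one-third across and two-thirds down within the crop:
x = 544 + 1 × 1675.67 ≈ 2220; y = 401 + 2 × 1231.00 ≈ 2863.

x = 2220 px, y = 2863 px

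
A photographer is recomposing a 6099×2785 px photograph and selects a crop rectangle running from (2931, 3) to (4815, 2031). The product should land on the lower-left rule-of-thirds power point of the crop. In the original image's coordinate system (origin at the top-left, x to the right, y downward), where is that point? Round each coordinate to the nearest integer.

x = 3559 px, y = 1355 px

Crop width = 4815 − 2931 = 1884 px; one third is 628.00 px.
Crop height = 2031 − 3 = 2028 px; one third is 676.00 px.
The lower-left point is one-third across and two-thirds down within the crop:
x = 2931 + 1 × 628.00 ≈ 3559; y = 3 + 2 × 676.00 ≈ 1355.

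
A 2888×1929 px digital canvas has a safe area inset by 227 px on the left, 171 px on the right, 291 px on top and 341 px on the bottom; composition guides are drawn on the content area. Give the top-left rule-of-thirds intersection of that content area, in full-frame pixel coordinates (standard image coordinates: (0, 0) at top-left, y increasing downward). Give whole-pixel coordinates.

(1057, 723)

Content width = 2888 − 227 − 171 = 2490 px; content height = 1929 − 291 − 341 = 1297 px.
Top-left is one-third across and one-third down within the content area.
x = 227 + 1 × 2490/3 = 227 + 830.00 ≈ 1057
y = 291 + 1 × 1297/3 = 291 + 432.33 ≈ 723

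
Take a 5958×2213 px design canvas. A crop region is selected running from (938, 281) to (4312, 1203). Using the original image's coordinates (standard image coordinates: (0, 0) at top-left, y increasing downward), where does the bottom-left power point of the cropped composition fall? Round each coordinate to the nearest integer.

Crop width = 4312 − 938 = 3374 px; one third is 1124.67 px.
Crop height = 1203 − 281 = 922 px; one third is 307.33 px.
The bottom-left point is one-third across and two-thirds down within the crop:
x = 938 + 1 × 1124.67 ≈ 2063; y = 281 + 2 × 307.33 ≈ 896.

(2063, 896)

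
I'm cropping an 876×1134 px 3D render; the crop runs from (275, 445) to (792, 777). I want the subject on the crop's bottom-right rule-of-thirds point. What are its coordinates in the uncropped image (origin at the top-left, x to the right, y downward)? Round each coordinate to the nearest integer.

x = 620 px, y = 666 px

Crop width = 792 − 275 = 517 px; one third is 172.33 px.
Crop height = 777 − 445 = 332 px; one third is 110.67 px.
The bottom-right point is two-thirds across and two-thirds down within the crop:
x = 275 + 2 × 172.33 ≈ 620; y = 445 + 2 × 110.67 ≈ 666.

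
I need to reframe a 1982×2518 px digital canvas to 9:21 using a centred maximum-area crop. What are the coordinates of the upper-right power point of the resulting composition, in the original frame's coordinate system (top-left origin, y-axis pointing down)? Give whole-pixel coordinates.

(1171, 839)

1982/2518 > 9/21, so the 9:21 crop keeps the full height 2518 and trims width to 2518 × 9/21 = 1079.14 px.
Left offset = (1982 − 1079.14)/2 = 451.43 px; top offset = 0.
Upper-right is two-thirds across and one-third down within the crop:
x = 451.43 + 2 × 1079.14/3 ≈ 1171; y = 0.00 + 1 × 2518.00/3 ≈ 839.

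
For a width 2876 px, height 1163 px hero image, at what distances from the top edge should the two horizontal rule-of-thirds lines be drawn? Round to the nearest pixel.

388 px and 775 px

1163 / 3 = 387.67, so the horizontal lines sit at one and two thirds of 1163.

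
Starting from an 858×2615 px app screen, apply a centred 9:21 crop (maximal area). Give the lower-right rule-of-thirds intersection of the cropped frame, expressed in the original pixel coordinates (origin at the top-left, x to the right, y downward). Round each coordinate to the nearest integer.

858/2615 < 9/21, so the 9:21 crop keeps the full width 858 and trims height to 858 × 21/9 = 2002.00 px.
Top offset = (2615 − 2002.00)/2 = 306.50 px; left offset = 0.
Lower-right is two-thirds across and two-thirds down within the crop:
x = 0.00 + 2 × 858.00/3 ≈ 572; y = 306.50 + 2 × 2002.00/3 ≈ 1641.

x = 572 px, y = 1641 px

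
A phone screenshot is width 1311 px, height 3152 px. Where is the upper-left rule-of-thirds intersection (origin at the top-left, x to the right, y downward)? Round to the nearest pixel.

x = 437 px, y = 1051 px

The upper-left point sits one-third of the way across and one-third of the way down.
x = 1 × 1311/3 ≈ 437; y = 1 × 3152/3 ≈ 1051.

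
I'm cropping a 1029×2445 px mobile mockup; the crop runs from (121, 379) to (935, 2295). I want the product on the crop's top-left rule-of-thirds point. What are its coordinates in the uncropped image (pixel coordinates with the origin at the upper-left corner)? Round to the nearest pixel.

(392, 1018)

Crop width = 935 − 121 = 814 px; one third is 271.33 px.
Crop height = 2295 − 379 = 1916 px; one third is 638.67 px.
The top-left point is one-third across and one-third down within the crop:
x = 121 + 1 × 271.33 ≈ 392; y = 379 + 1 × 638.67 ≈ 1018.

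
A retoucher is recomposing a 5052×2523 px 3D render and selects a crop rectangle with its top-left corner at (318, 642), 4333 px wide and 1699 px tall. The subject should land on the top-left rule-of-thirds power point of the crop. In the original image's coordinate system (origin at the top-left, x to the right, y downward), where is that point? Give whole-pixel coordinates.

x = 1762 px, y = 1208 px

One third of the crop width 4333 is 1444.33 px.
One third of the crop height 1699 is 566.33 px.
The top-left point is one-third across and one-third down within the crop:
x = 318 + 1 × 1444.33 ≈ 1762; y = 642 + 1 × 566.33 ≈ 1208.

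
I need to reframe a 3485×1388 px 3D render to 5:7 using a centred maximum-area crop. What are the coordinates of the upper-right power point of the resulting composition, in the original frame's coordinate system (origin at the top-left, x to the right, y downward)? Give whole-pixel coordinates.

(1908, 463)

3485/1388 > 5/7, so the 5:7 crop keeps the full height 1388 and trims width to 1388 × 5/7 = 991.43 px.
Left offset = (3485 − 991.43)/2 = 1246.79 px; top offset = 0.
Upper-right is two-thirds across and one-third down within the crop:
x = 1246.79 + 2 × 991.43/3 ≈ 1908; y = 0.00 + 1 × 1388.00/3 ≈ 463.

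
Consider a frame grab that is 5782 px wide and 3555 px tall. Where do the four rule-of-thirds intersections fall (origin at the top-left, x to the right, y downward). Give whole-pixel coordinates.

(1927, 1185), (3855, 1185), (1927, 2370), (3855, 2370)

One third of 5782 is 1927.33; one third of 3555 is 1185.
Vertical third lines at x = 1927 and x = 3855; horizontal third lines at y = 1185 and y = 2370.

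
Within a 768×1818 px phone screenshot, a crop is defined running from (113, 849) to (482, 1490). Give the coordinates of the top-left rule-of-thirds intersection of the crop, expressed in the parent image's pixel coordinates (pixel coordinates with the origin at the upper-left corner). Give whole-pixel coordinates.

Crop width = 482 − 113 = 369 px; one third is 123.00 px.
Crop height = 1490 − 849 = 641 px; one third is 213.67 px.
The top-left point is one-third across and one-third down within the crop:
x = 113 + 1 × 123.00 ≈ 236; y = 849 + 1 × 213.67 ≈ 1063.

x = 236 px, y = 1063 px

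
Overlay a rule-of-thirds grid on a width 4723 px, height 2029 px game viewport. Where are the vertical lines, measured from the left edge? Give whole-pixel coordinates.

4723 / 3 = 1574.33, so the vertical lines sit at one and two thirds of 4723.

x = 1574 px and x = 3149 px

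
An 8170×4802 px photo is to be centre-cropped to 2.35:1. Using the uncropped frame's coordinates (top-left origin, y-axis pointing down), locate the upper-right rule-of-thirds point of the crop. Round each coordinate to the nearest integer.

8170/4802 < 2.35/1, so the 2.35:1 crop keeps the full width 8170 and trims height to 8170 × 1/2.35 = 3476.60 px.
Top offset = (4802 − 3476.60)/2 = 662.70 px; left offset = 0.
Upper-right is two-thirds across and one-third down within the crop:
x = 0.00 + 2 × 8170.00/3 ≈ 5447; y = 662.70 + 1 × 3476.60/3 ≈ 1822.

x = 5447 px, y = 1822 px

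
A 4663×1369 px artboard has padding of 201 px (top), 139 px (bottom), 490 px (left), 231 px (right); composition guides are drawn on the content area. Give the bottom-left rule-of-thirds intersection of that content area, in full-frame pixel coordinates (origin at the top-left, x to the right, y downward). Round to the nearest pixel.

x = 1804 px, y = 887 px

Content width = 4663 − 490 − 231 = 3942 px; content height = 1369 − 201 − 139 = 1029 px.
Bottom-left is one-third across and two-thirds down within the content area.
x = 490 + 1 × 3942/3 = 490 + 1314.00 ≈ 1804
y = 201 + 2 × 1029/3 = 201 + 686.00 ≈ 887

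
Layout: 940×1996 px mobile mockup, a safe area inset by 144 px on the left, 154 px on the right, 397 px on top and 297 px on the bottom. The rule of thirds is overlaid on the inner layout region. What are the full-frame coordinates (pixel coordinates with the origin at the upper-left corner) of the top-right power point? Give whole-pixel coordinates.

Content width = 940 − 144 − 154 = 642 px; content height = 1996 − 397 − 297 = 1302 px.
Top-right is two-thirds across and one-third down within the inner layout region.
x = 144 + 2 × 642/3 = 144 + 428.00 ≈ 572
y = 397 + 1 × 1302/3 = 397 + 434.00 ≈ 831

x = 572 px, y = 831 px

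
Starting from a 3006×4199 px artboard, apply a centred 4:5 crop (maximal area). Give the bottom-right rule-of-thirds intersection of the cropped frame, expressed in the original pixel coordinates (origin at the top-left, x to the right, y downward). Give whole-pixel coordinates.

3006/4199 < 4/5, so the 4:5 crop keeps the full width 3006 and trims height to 3006 × 5/4 = 3757.50 px.
Top offset = (4199 − 3757.50)/2 = 220.75 px; left offset = 0.
Bottom-right is two-thirds across and two-thirds down within the crop:
x = 0.00 + 2 × 3006.00/3 ≈ 2004; y = 220.75 + 2 × 3757.50/3 ≈ 2726.

x = 2004 px, y = 2726 px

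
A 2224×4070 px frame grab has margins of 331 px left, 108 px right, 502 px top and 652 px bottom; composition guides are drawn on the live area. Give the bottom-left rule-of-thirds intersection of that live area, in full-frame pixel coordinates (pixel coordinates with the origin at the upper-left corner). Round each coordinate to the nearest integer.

Content width = 2224 − 331 − 108 = 1785 px; content height = 4070 − 502 − 652 = 2916 px.
Bottom-left is one-third across and two-thirds down within the live area.
x = 331 + 1 × 1785/3 = 331 + 595.00 ≈ 926
y = 502 + 2 × 2916/3 = 502 + 1944.00 ≈ 2446

(926, 2446)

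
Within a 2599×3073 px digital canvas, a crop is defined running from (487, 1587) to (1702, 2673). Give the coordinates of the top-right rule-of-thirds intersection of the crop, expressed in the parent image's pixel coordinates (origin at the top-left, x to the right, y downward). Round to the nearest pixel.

Crop width = 1702 − 487 = 1215 px; one third is 405.00 px.
Crop height = 2673 − 1587 = 1086 px; one third is 362.00 px.
The top-right point is two-thirds across and one-third down within the crop:
x = 487 + 2 × 405.00 ≈ 1297; y = 1587 + 1 × 362.00 ≈ 1949.

x = 1297 px, y = 1949 px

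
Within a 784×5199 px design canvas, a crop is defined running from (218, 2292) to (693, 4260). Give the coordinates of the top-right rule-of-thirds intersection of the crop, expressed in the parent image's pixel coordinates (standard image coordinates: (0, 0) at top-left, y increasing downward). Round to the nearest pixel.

Crop width = 693 − 218 = 475 px; one third is 158.33 px.
Crop height = 4260 − 2292 = 1968 px; one third is 656.00 px.
The top-right point is two-thirds across and one-third down within the crop:
x = 218 + 2 × 158.33 ≈ 535; y = 2292 + 1 × 656.00 ≈ 2948.

x = 535 px, y = 2948 px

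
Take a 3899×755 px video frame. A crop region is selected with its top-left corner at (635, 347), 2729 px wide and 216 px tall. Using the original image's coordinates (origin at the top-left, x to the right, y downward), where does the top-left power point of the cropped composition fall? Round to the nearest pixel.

x = 1545 px, y = 419 px

One third of the crop width 2729 is 909.67 px.
One third of the crop height 216 is 72.00 px.
The top-left point is one-third across and one-third down within the crop:
x = 635 + 1 × 909.67 ≈ 1545; y = 347 + 1 × 72.00 ≈ 419.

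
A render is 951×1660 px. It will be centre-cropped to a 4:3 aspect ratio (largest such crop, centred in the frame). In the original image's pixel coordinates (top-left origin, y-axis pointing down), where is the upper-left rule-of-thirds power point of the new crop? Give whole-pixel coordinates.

(317, 711)

951/1660 < 4/3, so the 4:3 crop keeps the full width 951 and trims height to 951 × 3/4 = 713.25 px.
Top offset = (1660 − 713.25)/2 = 473.38 px; left offset = 0.
Upper-left is one-third across and one-third down within the crop:
x = 0.00 + 1 × 951.00/3 ≈ 317; y = 473.38 + 1 × 713.25/3 ≈ 711.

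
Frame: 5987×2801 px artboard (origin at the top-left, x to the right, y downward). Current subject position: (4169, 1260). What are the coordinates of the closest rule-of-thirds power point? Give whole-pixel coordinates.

(3991, 934)

Third lines: x ∈ {1996, 3991}, y ∈ {934, 1867}.
4169 is closer to x = 3991; 1260 is closer to y = 934.
So the nearest intersection is the upper-right power point.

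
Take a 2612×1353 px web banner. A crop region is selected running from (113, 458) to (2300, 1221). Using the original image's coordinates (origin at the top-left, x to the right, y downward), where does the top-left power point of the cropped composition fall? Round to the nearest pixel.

Crop width = 2300 − 113 = 2187 px; one third is 729.00 px.
Crop height = 1221 − 458 = 763 px; one third is 254.33 px.
The top-left point is one-third across and one-third down within the crop:
x = 113 + 1 × 729.00 ≈ 842; y = 458 + 1 × 254.33 ≈ 712.

x = 842 px, y = 712 px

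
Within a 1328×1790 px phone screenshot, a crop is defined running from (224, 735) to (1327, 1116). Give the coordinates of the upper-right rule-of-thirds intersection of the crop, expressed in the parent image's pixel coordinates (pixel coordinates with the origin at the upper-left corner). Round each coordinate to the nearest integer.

(959, 862)

Crop width = 1327 − 224 = 1103 px; one third is 367.67 px.
Crop height = 1116 − 735 = 381 px; one third is 127.00 px.
The upper-right point is two-thirds across and one-third down within the crop:
x = 224 + 2 × 367.67 ≈ 959; y = 735 + 1 × 127.00 ≈ 862.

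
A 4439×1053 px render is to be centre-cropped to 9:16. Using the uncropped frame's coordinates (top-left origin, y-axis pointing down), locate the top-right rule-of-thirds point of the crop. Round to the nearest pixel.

4439/1053 > 9/16, so the 9:16 crop keeps the full height 1053 and trims width to 1053 × 9/16 = 592.31 px.
Left offset = (4439 − 592.31)/2 = 1923.34 px; top offset = 0.
Top-right is two-thirds across and one-third down within the crop:
x = 1923.34 + 2 × 592.31/3 ≈ 2318; y = 0.00 + 1 × 1053.00/3 ≈ 351.

x = 2318 px, y = 351 px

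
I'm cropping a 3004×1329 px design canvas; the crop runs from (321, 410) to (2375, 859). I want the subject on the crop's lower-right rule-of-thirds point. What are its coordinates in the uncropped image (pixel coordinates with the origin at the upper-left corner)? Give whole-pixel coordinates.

Crop width = 2375 − 321 = 2054 px; one third is 684.67 px.
Crop height = 859 − 410 = 449 px; one third is 149.67 px.
The lower-right point is two-thirds across and two-thirds down within the crop:
x = 321 + 2 × 684.67 ≈ 1690; y = 410 + 2 × 149.67 ≈ 709.

(1690, 709)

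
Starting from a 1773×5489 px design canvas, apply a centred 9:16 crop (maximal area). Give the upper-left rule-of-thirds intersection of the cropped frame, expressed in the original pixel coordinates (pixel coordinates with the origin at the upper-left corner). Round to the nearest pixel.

1773/5489 < 9/16, so the 9:16 crop keeps the full width 1773 and trims height to 1773 × 16/9 = 3152.00 px.
Top offset = (5489 − 3152.00)/2 = 1168.50 px; left offset = 0.
Upper-left is one-third across and one-third down within the crop:
x = 0.00 + 1 × 1773.00/3 ≈ 591; y = 1168.50 + 1 × 3152.00/3 ≈ 2219.

(591, 2219)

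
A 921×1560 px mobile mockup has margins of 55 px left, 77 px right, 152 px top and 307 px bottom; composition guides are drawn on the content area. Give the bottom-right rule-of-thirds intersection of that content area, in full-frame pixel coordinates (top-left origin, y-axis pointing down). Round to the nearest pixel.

Content width = 921 − 55 − 77 = 789 px; content height = 1560 − 152 − 307 = 1101 px.
Bottom-right is two-thirds across and two-thirds down within the content area.
x = 55 + 2 × 789/3 = 55 + 526.00 ≈ 581
y = 152 + 2 × 1101/3 = 152 + 734.00 ≈ 886

x = 581 px, y = 886 px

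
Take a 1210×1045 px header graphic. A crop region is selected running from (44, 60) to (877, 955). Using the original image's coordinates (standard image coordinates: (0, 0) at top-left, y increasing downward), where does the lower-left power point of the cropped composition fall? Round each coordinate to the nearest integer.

Crop width = 877 − 44 = 833 px; one third is 277.67 px.
Crop height = 955 − 60 = 895 px; one third is 298.33 px.
The lower-left point is one-third across and two-thirds down within the crop:
x = 44 + 1 × 277.67 ≈ 322; y = 60 + 2 × 298.33 ≈ 657.

(322, 657)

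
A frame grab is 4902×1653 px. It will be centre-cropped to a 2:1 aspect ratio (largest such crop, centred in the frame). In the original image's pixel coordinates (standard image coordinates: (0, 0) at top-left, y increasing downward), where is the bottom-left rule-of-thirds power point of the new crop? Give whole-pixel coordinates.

4902/1653 > 2/1, so the 2:1 crop keeps the full height 1653 and trims width to 1653 × 2/1 = 3306.00 px.
Left offset = (4902 − 3306.00)/2 = 798.00 px; top offset = 0.
Bottom-left is one-third across and two-thirds down within the crop:
x = 798.00 + 1 × 3306.00/3 ≈ 1900; y = 0.00 + 2 × 1653.00/3 ≈ 1102.

x = 1900 px, y = 1102 px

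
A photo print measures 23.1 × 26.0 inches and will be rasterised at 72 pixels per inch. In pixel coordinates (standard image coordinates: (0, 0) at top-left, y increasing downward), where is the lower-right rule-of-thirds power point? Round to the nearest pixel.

(1109, 1248)

In pixels the canvas is 23.1 × 72 = 1663.2 wide and 26.0 × 72 = 1872 tall.
The lower-right point is two-thirds across and two-thirds down:
x = 2 × 1663.2/3 ≈ 1109; y = 2 × 1872/3 ≈ 1248.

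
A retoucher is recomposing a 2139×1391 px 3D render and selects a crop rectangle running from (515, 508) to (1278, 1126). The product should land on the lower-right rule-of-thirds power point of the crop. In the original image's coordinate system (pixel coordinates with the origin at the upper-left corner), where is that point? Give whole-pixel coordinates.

Crop width = 1278 − 515 = 763 px; one third is 254.33 px.
Crop height = 1126 − 508 = 618 px; one third is 206.00 px.
The lower-right point is two-thirds across and two-thirds down within the crop:
x = 515 + 2 × 254.33 ≈ 1024; y = 508 + 2 × 206.00 ≈ 920.

(1024, 920)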